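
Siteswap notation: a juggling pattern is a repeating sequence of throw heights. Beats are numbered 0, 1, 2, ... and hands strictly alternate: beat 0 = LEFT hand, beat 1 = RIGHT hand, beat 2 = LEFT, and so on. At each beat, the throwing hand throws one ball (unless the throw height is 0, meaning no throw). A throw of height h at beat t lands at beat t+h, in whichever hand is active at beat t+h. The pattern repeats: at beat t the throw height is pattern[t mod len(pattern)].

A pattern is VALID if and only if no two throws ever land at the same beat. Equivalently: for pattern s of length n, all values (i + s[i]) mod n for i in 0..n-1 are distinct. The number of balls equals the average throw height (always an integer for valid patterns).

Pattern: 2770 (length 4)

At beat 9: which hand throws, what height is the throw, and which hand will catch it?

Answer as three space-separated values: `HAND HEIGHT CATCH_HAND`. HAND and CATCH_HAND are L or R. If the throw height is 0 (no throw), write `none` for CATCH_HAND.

Answer: R 7 L

Derivation:
Beat 9: 9 mod 2 = 1, so hand = R
Throw height = pattern[9 mod 4] = pattern[1] = 7
Lands at beat 9+7=16, 16 mod 2 = 0, so catch hand = L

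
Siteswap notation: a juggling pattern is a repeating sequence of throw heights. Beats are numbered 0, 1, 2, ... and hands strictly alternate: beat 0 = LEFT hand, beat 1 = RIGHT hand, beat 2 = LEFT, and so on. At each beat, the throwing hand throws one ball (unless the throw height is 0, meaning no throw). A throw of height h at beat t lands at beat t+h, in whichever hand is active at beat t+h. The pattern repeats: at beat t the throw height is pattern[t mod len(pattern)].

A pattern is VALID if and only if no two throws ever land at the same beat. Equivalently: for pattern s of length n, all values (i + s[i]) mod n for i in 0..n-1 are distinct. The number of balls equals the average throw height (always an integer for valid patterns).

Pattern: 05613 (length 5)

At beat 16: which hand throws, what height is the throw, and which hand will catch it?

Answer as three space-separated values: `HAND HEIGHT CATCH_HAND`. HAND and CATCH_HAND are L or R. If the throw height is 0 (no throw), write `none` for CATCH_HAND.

Beat 16: 16 mod 2 = 0, so hand = L
Throw height = pattern[16 mod 5] = pattern[1] = 5
Lands at beat 16+5=21, 21 mod 2 = 1, so catch hand = R

Answer: L 5 R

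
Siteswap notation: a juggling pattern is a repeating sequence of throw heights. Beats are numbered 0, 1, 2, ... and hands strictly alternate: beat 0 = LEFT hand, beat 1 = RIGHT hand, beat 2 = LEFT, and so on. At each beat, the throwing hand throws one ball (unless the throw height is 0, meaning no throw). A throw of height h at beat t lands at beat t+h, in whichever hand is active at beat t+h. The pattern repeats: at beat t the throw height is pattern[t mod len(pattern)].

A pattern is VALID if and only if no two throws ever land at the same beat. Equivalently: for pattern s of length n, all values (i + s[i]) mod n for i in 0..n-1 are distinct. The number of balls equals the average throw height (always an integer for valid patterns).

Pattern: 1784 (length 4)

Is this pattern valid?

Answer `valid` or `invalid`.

i=0: (i + s[i]) mod n = (0 + 1) mod 4 = 1
i=1: (i + s[i]) mod n = (1 + 7) mod 4 = 0
i=2: (i + s[i]) mod n = (2 + 8) mod 4 = 2
i=3: (i + s[i]) mod n = (3 + 4) mod 4 = 3
Residues: [1, 0, 2, 3], distinct: True

Answer: valid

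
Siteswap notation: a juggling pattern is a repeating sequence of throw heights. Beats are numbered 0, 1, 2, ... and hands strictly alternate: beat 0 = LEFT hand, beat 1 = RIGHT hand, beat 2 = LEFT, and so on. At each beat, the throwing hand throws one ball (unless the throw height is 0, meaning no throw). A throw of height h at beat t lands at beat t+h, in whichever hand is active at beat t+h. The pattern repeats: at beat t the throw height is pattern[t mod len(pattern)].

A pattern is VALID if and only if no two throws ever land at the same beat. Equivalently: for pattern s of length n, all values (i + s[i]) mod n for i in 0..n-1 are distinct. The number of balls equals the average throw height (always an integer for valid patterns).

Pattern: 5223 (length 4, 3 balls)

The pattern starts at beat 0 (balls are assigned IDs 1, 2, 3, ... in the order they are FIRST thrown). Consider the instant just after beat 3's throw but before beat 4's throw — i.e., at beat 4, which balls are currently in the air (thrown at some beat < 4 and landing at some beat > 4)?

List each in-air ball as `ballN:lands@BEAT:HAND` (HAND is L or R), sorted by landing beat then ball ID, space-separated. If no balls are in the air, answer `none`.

Answer: ball1:lands@5:R ball2:lands@6:L

Derivation:
Beat 0 (L): throw ball1 h=5 -> lands@5:R; in-air after throw: [b1@5:R]
Beat 1 (R): throw ball2 h=2 -> lands@3:R; in-air after throw: [b2@3:R b1@5:R]
Beat 2 (L): throw ball3 h=2 -> lands@4:L; in-air after throw: [b2@3:R b3@4:L b1@5:R]
Beat 3 (R): throw ball2 h=3 -> lands@6:L; in-air after throw: [b3@4:L b1@5:R b2@6:L]
Beat 4 (L): throw ball3 h=5 -> lands@9:R; in-air after throw: [b1@5:R b2@6:L b3@9:R]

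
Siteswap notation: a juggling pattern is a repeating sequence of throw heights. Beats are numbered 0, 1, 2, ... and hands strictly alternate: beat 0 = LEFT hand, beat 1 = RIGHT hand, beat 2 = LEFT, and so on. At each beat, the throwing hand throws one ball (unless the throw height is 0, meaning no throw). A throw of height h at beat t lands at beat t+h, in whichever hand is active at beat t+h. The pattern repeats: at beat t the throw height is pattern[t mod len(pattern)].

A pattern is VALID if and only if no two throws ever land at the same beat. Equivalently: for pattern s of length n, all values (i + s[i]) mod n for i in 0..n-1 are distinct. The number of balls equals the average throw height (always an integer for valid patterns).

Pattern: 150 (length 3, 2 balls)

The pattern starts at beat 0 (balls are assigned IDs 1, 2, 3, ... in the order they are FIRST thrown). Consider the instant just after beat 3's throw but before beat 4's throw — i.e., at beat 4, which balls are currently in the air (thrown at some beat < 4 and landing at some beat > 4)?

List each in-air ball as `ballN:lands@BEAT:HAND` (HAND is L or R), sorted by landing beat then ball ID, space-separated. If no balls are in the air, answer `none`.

Answer: ball1:lands@6:L

Derivation:
Beat 0 (L): throw ball1 h=1 -> lands@1:R; in-air after throw: [b1@1:R]
Beat 1 (R): throw ball1 h=5 -> lands@6:L; in-air after throw: [b1@6:L]
Beat 3 (R): throw ball2 h=1 -> lands@4:L; in-air after throw: [b2@4:L b1@6:L]
Beat 4 (L): throw ball2 h=5 -> lands@9:R; in-air after throw: [b1@6:L b2@9:R]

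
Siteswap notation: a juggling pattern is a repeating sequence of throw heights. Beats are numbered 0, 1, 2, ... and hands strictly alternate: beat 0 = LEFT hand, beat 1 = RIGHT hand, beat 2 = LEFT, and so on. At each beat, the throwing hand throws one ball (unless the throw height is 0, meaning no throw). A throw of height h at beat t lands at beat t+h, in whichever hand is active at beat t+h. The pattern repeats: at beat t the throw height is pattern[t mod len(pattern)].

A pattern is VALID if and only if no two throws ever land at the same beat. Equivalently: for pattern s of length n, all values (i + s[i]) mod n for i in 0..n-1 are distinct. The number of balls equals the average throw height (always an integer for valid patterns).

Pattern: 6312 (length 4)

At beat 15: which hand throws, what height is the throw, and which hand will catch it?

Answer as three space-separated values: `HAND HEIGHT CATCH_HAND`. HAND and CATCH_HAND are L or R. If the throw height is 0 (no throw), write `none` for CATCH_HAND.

Answer: R 2 R

Derivation:
Beat 15: 15 mod 2 = 1, so hand = R
Throw height = pattern[15 mod 4] = pattern[3] = 2
Lands at beat 15+2=17, 17 mod 2 = 1, so catch hand = R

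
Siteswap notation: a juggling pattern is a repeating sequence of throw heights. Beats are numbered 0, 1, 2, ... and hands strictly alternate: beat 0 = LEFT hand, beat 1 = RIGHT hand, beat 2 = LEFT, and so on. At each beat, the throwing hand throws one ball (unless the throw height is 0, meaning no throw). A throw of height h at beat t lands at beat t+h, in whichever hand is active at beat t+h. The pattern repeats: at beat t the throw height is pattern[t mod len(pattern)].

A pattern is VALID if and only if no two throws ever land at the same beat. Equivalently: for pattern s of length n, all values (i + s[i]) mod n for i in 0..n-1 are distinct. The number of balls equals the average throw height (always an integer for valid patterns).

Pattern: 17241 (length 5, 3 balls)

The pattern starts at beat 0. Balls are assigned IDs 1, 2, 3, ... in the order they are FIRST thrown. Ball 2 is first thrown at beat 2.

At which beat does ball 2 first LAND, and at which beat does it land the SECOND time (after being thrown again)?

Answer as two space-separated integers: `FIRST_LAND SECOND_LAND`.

Beat 0 (L): throw ball1 h=1 -> lands@1:R; in-air after throw: [b1@1:R]
Beat 1 (R): throw ball1 h=7 -> lands@8:L; in-air after throw: [b1@8:L]
Beat 2 (L): throw ball2 h=2 -> lands@4:L; in-air after throw: [b2@4:L b1@8:L]
Beat 3 (R): throw ball3 h=4 -> lands@7:R; in-air after throw: [b2@4:L b3@7:R b1@8:L]
Beat 4 (L): throw ball2 h=1 -> lands@5:R; in-air after throw: [b2@5:R b3@7:R b1@8:L]
Beat 5 (R): throw ball2 h=1 -> lands@6:L; in-air after throw: [b2@6:L b3@7:R b1@8:L]
Ball 2: thrown@2 h=2 -> first land @4; rethrown@4 h=1 -> second land @5

Answer: 4 5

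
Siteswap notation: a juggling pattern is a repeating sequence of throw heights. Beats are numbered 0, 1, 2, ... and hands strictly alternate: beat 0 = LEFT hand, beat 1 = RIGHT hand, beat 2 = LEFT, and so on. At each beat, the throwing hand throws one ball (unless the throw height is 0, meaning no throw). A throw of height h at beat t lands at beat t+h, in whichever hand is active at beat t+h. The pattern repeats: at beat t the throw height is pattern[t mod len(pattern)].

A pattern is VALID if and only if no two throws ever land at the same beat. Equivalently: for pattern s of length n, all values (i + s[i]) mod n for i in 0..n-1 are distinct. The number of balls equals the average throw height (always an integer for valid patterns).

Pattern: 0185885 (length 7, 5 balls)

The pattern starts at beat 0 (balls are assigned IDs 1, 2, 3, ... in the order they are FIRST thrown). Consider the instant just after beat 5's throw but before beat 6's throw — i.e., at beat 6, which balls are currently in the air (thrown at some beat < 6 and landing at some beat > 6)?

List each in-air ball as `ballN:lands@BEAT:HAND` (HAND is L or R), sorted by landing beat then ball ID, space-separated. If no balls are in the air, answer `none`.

Answer: ball2:lands@8:L ball1:lands@10:L ball3:lands@12:L ball4:lands@13:R

Derivation:
Beat 1 (R): throw ball1 h=1 -> lands@2:L; in-air after throw: [b1@2:L]
Beat 2 (L): throw ball1 h=8 -> lands@10:L; in-air after throw: [b1@10:L]
Beat 3 (R): throw ball2 h=5 -> lands@8:L; in-air after throw: [b2@8:L b1@10:L]
Beat 4 (L): throw ball3 h=8 -> lands@12:L; in-air after throw: [b2@8:L b1@10:L b3@12:L]
Beat 5 (R): throw ball4 h=8 -> lands@13:R; in-air after throw: [b2@8:L b1@10:L b3@12:L b4@13:R]
Beat 6 (L): throw ball5 h=5 -> lands@11:R; in-air after throw: [b2@8:L b1@10:L b5@11:R b3@12:L b4@13:R]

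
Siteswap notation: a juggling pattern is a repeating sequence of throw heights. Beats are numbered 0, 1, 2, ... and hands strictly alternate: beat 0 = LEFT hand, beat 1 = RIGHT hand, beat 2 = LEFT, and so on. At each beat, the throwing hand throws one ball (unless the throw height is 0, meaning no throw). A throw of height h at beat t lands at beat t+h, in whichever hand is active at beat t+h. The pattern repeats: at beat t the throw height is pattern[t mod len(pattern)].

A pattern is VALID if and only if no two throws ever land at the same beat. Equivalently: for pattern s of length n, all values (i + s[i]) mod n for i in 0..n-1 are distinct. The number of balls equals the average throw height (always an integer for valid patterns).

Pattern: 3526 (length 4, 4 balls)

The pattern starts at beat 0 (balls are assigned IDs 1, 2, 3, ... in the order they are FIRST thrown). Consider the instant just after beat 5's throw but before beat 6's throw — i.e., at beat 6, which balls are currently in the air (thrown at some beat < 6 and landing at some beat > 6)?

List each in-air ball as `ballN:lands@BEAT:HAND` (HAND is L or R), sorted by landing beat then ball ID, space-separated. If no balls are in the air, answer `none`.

Answer: ball3:lands@7:R ball1:lands@9:R ball4:lands@10:L

Derivation:
Beat 0 (L): throw ball1 h=3 -> lands@3:R; in-air after throw: [b1@3:R]
Beat 1 (R): throw ball2 h=5 -> lands@6:L; in-air after throw: [b1@3:R b2@6:L]
Beat 2 (L): throw ball3 h=2 -> lands@4:L; in-air after throw: [b1@3:R b3@4:L b2@6:L]
Beat 3 (R): throw ball1 h=6 -> lands@9:R; in-air after throw: [b3@4:L b2@6:L b1@9:R]
Beat 4 (L): throw ball3 h=3 -> lands@7:R; in-air after throw: [b2@6:L b3@7:R b1@9:R]
Beat 5 (R): throw ball4 h=5 -> lands@10:L; in-air after throw: [b2@6:L b3@7:R b1@9:R b4@10:L]
Beat 6 (L): throw ball2 h=2 -> lands@8:L; in-air after throw: [b3@7:R b2@8:L b1@9:R b4@10:L]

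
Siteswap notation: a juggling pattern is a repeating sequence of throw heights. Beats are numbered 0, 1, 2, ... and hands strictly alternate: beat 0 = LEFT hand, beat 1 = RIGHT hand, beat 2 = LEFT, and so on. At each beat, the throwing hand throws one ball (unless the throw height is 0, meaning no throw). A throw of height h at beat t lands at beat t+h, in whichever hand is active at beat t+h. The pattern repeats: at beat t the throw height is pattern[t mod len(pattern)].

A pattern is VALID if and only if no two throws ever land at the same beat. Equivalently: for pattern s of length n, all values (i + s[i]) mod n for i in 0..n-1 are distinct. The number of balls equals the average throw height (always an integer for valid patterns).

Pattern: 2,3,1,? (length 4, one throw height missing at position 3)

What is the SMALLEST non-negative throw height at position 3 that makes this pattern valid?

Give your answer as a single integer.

Answer: 2

Derivation:
i=0: (0 + 2) mod 4 = 2
i=1: (1 + 3) mod 4 = 0
i=2: (2 + 1) mod 4 = 3
i=3: s[i]=? (unknown)
Known residues: [0, 2, 3]; need a permutation of 0..3, so missing residue r = 1
Need (3 + s) mod 4 = 1; smallest s = (1 - 3) mod 4 = 2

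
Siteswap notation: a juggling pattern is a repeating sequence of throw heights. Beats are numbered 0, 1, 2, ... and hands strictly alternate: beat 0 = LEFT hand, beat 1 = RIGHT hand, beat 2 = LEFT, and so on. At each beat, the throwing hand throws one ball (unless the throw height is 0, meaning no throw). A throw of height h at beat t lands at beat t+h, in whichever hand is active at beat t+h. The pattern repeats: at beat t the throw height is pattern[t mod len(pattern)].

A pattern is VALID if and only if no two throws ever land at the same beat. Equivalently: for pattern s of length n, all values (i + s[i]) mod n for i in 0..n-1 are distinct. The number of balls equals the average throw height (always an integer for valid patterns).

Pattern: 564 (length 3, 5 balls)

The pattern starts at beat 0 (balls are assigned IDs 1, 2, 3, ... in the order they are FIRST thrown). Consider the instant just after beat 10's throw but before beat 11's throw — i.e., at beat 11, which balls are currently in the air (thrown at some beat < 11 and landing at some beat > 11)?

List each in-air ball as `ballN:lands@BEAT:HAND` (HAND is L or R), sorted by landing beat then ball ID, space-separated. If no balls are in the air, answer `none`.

Beat 0 (L): throw ball1 h=5 -> lands@5:R; in-air after throw: [b1@5:R]
Beat 1 (R): throw ball2 h=6 -> lands@7:R; in-air after throw: [b1@5:R b2@7:R]
Beat 2 (L): throw ball3 h=4 -> lands@6:L; in-air after throw: [b1@5:R b3@6:L b2@7:R]
Beat 3 (R): throw ball4 h=5 -> lands@8:L; in-air after throw: [b1@5:R b3@6:L b2@7:R b4@8:L]
Beat 4 (L): throw ball5 h=6 -> lands@10:L; in-air after throw: [b1@5:R b3@6:L b2@7:R b4@8:L b5@10:L]
Beat 5 (R): throw ball1 h=4 -> lands@9:R; in-air after throw: [b3@6:L b2@7:R b4@8:L b1@9:R b5@10:L]
Beat 6 (L): throw ball3 h=5 -> lands@11:R; in-air after throw: [b2@7:R b4@8:L b1@9:R b5@10:L b3@11:R]
Beat 7 (R): throw ball2 h=6 -> lands@13:R; in-air after throw: [b4@8:L b1@9:R b5@10:L b3@11:R b2@13:R]
Beat 8 (L): throw ball4 h=4 -> lands@12:L; in-air after throw: [b1@9:R b5@10:L b3@11:R b4@12:L b2@13:R]
Beat 9 (R): throw ball1 h=5 -> lands@14:L; in-air after throw: [b5@10:L b3@11:R b4@12:L b2@13:R b1@14:L]
Beat 10 (L): throw ball5 h=6 -> lands@16:L; in-air after throw: [b3@11:R b4@12:L b2@13:R b1@14:L b5@16:L]
Beat 11 (R): throw ball3 h=4 -> lands@15:R; in-air after throw: [b4@12:L b2@13:R b1@14:L b3@15:R b5@16:L]

Answer: ball4:lands@12:L ball2:lands@13:R ball1:lands@14:L ball5:lands@16:L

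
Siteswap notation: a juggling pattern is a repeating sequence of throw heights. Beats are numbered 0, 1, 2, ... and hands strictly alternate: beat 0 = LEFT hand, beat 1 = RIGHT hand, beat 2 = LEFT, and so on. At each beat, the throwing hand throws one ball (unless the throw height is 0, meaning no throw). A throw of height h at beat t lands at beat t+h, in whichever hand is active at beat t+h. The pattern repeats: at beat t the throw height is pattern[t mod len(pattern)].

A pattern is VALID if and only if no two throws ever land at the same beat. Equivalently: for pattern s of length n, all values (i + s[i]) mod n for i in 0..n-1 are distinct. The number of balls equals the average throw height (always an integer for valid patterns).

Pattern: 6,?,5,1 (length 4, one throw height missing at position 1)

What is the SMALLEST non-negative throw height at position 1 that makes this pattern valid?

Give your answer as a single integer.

i=0: (0 + 6) mod 4 = 2
i=1: s[i]=? (unknown)
i=2: (2 + 5) mod 4 = 3
i=3: (3 + 1) mod 4 = 0
Known residues: [0, 2, 3]; need a permutation of 0..3, so missing residue r = 1
Need (1 + s) mod 4 = 1; smallest s = (1 - 1) mod 4 = 0

Answer: 0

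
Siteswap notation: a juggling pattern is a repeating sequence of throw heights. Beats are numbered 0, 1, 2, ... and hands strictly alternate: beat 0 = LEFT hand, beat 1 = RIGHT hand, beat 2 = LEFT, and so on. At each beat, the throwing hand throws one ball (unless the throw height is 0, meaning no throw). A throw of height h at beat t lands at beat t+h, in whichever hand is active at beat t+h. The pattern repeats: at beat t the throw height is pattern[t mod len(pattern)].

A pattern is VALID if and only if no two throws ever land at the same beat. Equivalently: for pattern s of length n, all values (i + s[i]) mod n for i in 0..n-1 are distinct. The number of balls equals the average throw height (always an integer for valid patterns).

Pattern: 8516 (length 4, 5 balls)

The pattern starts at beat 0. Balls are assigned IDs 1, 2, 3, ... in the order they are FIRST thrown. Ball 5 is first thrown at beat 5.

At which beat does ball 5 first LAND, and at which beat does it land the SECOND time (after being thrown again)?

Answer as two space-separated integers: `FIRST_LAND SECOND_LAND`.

Beat 0 (L): throw ball1 h=8 -> lands@8:L; in-air after throw: [b1@8:L]
Beat 1 (R): throw ball2 h=5 -> lands@6:L; in-air after throw: [b2@6:L b1@8:L]
Beat 2 (L): throw ball3 h=1 -> lands@3:R; in-air after throw: [b3@3:R b2@6:L b1@8:L]
Beat 3 (R): throw ball3 h=6 -> lands@9:R; in-air after throw: [b2@6:L b1@8:L b3@9:R]
Beat 4 (L): throw ball4 h=8 -> lands@12:L; in-air after throw: [b2@6:L b1@8:L b3@9:R b4@12:L]
Beat 5 (R): throw ball5 h=5 -> lands@10:L; in-air after throw: [b2@6:L b1@8:L b3@9:R b5@10:L b4@12:L]
Beat 6 (L): throw ball2 h=1 -> lands@7:R; in-air after throw: [b2@7:R b1@8:L b3@9:R b5@10:L b4@12:L]
Beat 7 (R): throw ball2 h=6 -> lands@13:R; in-air after throw: [b1@8:L b3@9:R b5@10:L b4@12:L b2@13:R]
Beat 8 (L): throw ball1 h=8 -> lands@16:L; in-air after throw: [b3@9:R b5@10:L b4@12:L b2@13:R b1@16:L]
Beat 9 (R): throw ball3 h=5 -> lands@14:L; in-air after throw: [b5@10:L b4@12:L b2@13:R b3@14:L b1@16:L]
Beat 10 (L): throw ball5 h=1 -> lands@11:R; in-air after throw: [b5@11:R b4@12:L b2@13:R b3@14:L b1@16:L]
Beat 11 (R): throw ball5 h=6 -> lands@17:R; in-air after throw: [b4@12:L b2@13:R b3@14:L b1@16:L b5@17:R]
Ball 5: thrown@5 h=5 -> first land @10; rethrown@10 h=1 -> second land @11

Answer: 10 11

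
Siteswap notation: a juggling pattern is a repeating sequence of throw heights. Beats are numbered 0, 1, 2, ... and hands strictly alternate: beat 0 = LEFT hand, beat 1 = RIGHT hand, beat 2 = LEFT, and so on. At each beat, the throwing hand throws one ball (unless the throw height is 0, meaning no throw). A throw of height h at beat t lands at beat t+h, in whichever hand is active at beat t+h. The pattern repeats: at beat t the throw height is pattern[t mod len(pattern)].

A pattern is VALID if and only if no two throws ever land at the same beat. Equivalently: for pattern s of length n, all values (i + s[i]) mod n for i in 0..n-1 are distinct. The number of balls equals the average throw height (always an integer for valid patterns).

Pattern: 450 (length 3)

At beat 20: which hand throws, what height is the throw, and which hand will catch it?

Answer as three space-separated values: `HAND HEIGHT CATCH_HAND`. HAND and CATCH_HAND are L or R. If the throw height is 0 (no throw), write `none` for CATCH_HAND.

Answer: L 0 none

Derivation:
Beat 20: 20 mod 2 = 0, so hand = L
Throw height = pattern[20 mod 3] = pattern[2] = 0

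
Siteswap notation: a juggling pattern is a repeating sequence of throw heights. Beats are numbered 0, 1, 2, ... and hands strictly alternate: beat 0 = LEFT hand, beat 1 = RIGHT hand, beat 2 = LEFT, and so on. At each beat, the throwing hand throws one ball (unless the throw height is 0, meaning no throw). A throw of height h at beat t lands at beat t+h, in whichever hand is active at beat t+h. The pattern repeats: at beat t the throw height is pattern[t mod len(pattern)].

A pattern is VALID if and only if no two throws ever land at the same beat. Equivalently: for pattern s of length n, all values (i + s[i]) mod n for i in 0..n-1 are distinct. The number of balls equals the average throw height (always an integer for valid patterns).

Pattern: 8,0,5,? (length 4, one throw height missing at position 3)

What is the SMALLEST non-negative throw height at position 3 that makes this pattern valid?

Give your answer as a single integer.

Answer: 3

Derivation:
i=0: (0 + 8) mod 4 = 0
i=1: (1 + 0) mod 4 = 1
i=2: (2 + 5) mod 4 = 3
i=3: s[i]=? (unknown)
Known residues: [0, 1, 3]; need a permutation of 0..3, so missing residue r = 2
Need (3 + s) mod 4 = 2; smallest s = (2 - 3) mod 4 = 3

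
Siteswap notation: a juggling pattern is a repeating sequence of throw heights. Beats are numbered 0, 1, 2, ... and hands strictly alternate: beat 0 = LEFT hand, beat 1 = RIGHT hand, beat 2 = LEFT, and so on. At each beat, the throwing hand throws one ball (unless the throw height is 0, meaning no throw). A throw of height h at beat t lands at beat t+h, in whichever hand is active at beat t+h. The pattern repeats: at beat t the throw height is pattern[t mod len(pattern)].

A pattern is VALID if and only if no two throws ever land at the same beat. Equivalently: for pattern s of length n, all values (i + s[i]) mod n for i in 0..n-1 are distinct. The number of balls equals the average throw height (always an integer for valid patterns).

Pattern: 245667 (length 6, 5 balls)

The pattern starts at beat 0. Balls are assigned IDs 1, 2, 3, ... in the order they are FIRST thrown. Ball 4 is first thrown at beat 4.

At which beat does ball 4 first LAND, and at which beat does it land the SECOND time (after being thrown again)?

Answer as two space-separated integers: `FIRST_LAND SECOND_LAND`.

Answer: 10 16

Derivation:
Beat 0 (L): throw ball1 h=2 -> lands@2:L; in-air after throw: [b1@2:L]
Beat 1 (R): throw ball2 h=4 -> lands@5:R; in-air after throw: [b1@2:L b2@5:R]
Beat 2 (L): throw ball1 h=5 -> lands@7:R; in-air after throw: [b2@5:R b1@7:R]
Beat 3 (R): throw ball3 h=6 -> lands@9:R; in-air after throw: [b2@5:R b1@7:R b3@9:R]
Beat 4 (L): throw ball4 h=6 -> lands@10:L; in-air after throw: [b2@5:R b1@7:R b3@9:R b4@10:L]
Beat 5 (R): throw ball2 h=7 -> lands@12:L; in-air after throw: [b1@7:R b3@9:R b4@10:L b2@12:L]
Beat 6 (L): throw ball5 h=2 -> lands@8:L; in-air after throw: [b1@7:R b5@8:L b3@9:R b4@10:L b2@12:L]
Beat 7 (R): throw ball1 h=4 -> lands@11:R; in-air after throw: [b5@8:L b3@9:R b4@10:L b1@11:R b2@12:L]
Beat 8 (L): throw ball5 h=5 -> lands@13:R; in-air after throw: [b3@9:R b4@10:L b1@11:R b2@12:L b5@13:R]
Beat 9 (R): throw ball3 h=6 -> lands@15:R; in-air after throw: [b4@10:L b1@11:R b2@12:L b5@13:R b3@15:R]
Beat 10 (L): throw ball4 h=6 -> lands@16:L; in-air after throw: [b1@11:R b2@12:L b5@13:R b3@15:R b4@16:L]
Beat 11 (R): throw ball1 h=7 -> lands@18:L; in-air after throw: [b2@12:L b5@13:R b3@15:R b4@16:L b1@18:L]
Beat 12 (L): throw ball2 h=2 -> lands@14:L; in-air after throw: [b5@13:R b2@14:L b3@15:R b4@16:L b1@18:L]
Beat 13 (R): throw ball5 h=4 -> lands@17:R; in-air after throw: [b2@14:L b3@15:R b4@16:L b5@17:R b1@18:L]
Beat 14 (L): throw ball2 h=5 -> lands@19:R; in-air after throw: [b3@15:R b4@16:L b5@17:R b1@18:L b2@19:R]
Beat 15 (R): throw ball3 h=6 -> lands@21:R; in-air after throw: [b4@16:L b5@17:R b1@18:L b2@19:R b3@21:R]
Beat 16 (L): throw ball4 h=6 -> lands@22:L; in-air after throw: [b5@17:R b1@18:L b2@19:R b3@21:R b4@22:L]
Ball 4: thrown@4 h=6 -> first land @10; rethrown@10 h=6 -> second land @16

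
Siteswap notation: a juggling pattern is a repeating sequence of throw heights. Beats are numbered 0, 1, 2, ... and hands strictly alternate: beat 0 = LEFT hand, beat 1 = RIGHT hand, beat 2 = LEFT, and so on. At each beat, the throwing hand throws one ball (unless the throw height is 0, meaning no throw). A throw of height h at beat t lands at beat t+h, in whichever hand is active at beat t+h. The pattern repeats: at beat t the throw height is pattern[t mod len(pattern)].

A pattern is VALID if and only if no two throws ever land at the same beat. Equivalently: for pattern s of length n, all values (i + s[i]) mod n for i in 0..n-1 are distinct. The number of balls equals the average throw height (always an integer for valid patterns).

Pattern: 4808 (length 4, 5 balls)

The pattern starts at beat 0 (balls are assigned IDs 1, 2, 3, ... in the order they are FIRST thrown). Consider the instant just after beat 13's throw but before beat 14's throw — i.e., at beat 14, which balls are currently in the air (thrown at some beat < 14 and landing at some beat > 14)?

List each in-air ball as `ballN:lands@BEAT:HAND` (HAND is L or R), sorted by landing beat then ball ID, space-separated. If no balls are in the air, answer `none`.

Beat 0 (L): throw ball1 h=4 -> lands@4:L; in-air after throw: [b1@4:L]
Beat 1 (R): throw ball2 h=8 -> lands@9:R; in-air after throw: [b1@4:L b2@9:R]
Beat 3 (R): throw ball3 h=8 -> lands@11:R; in-air after throw: [b1@4:L b2@9:R b3@11:R]
Beat 4 (L): throw ball1 h=4 -> lands@8:L; in-air after throw: [b1@8:L b2@9:R b3@11:R]
Beat 5 (R): throw ball4 h=8 -> lands@13:R; in-air after throw: [b1@8:L b2@9:R b3@11:R b4@13:R]
Beat 7 (R): throw ball5 h=8 -> lands@15:R; in-air after throw: [b1@8:L b2@9:R b3@11:R b4@13:R b5@15:R]
Beat 8 (L): throw ball1 h=4 -> lands@12:L; in-air after throw: [b2@9:R b3@11:R b1@12:L b4@13:R b5@15:R]
Beat 9 (R): throw ball2 h=8 -> lands@17:R; in-air after throw: [b3@11:R b1@12:L b4@13:R b5@15:R b2@17:R]
Beat 11 (R): throw ball3 h=8 -> lands@19:R; in-air after throw: [b1@12:L b4@13:R b5@15:R b2@17:R b3@19:R]
Beat 12 (L): throw ball1 h=4 -> lands@16:L; in-air after throw: [b4@13:R b5@15:R b1@16:L b2@17:R b3@19:R]
Beat 13 (R): throw ball4 h=8 -> lands@21:R; in-air after throw: [b5@15:R b1@16:L b2@17:R b3@19:R b4@21:R]

Answer: ball5:lands@15:R ball1:lands@16:L ball2:lands@17:R ball3:lands@19:R ball4:lands@21:R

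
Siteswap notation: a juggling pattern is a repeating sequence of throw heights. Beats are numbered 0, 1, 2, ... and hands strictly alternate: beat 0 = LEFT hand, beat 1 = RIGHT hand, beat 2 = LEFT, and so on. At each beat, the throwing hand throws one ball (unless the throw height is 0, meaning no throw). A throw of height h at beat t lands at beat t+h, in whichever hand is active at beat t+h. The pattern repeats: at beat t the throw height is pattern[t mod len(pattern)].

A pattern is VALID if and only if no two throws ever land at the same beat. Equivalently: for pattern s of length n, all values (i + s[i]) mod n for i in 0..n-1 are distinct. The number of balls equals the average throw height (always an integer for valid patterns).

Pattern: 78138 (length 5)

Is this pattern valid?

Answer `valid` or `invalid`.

i=0: (i + s[i]) mod n = (0 + 7) mod 5 = 2
i=1: (i + s[i]) mod n = (1 + 8) mod 5 = 4
i=2: (i + s[i]) mod n = (2 + 1) mod 5 = 3
i=3: (i + s[i]) mod n = (3 + 3) mod 5 = 1
i=4: (i + s[i]) mod n = (4 + 8) mod 5 = 2
Residues: [2, 4, 3, 1, 2], distinct: False

Answer: invalid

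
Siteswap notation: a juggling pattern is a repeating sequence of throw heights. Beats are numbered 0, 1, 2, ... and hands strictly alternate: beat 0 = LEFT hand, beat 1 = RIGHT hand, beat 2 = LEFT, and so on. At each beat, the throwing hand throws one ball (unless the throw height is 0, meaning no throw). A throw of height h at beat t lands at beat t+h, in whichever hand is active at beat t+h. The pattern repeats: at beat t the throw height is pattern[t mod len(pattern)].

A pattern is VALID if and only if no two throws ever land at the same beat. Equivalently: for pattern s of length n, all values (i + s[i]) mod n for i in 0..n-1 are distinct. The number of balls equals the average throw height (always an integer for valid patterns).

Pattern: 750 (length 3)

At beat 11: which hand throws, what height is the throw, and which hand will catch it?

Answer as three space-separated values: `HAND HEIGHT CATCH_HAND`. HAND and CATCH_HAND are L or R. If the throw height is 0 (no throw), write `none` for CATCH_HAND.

Answer: R 0 none

Derivation:
Beat 11: 11 mod 2 = 1, so hand = R
Throw height = pattern[11 mod 3] = pattern[2] = 0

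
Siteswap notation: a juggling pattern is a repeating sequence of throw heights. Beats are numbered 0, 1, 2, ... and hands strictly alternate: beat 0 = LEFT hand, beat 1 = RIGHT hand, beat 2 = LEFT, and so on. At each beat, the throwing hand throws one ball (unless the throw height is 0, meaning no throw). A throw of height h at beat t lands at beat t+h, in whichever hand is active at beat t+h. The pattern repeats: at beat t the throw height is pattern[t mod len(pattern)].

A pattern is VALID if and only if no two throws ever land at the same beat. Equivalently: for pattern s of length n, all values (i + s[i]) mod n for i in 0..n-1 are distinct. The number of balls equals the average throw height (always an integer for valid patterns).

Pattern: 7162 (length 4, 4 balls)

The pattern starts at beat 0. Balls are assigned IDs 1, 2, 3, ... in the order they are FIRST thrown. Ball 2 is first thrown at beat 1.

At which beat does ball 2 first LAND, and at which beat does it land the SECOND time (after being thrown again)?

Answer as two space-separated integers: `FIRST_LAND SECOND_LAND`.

Answer: 2 8

Derivation:
Beat 0 (L): throw ball1 h=7 -> lands@7:R; in-air after throw: [b1@7:R]
Beat 1 (R): throw ball2 h=1 -> lands@2:L; in-air after throw: [b2@2:L b1@7:R]
Beat 2 (L): throw ball2 h=6 -> lands@8:L; in-air after throw: [b1@7:R b2@8:L]
Beat 3 (R): throw ball3 h=2 -> lands@5:R; in-air after throw: [b3@5:R b1@7:R b2@8:L]
Beat 4 (L): throw ball4 h=7 -> lands@11:R; in-air after throw: [b3@5:R b1@7:R b2@8:L b4@11:R]
Beat 5 (R): throw ball3 h=1 -> lands@6:L; in-air after throw: [b3@6:L b1@7:R b2@8:L b4@11:R]
Beat 6 (L): throw ball3 h=6 -> lands@12:L; in-air after throw: [b1@7:R b2@8:L b4@11:R b3@12:L]
Beat 7 (R): throw ball1 h=2 -> lands@9:R; in-air after throw: [b2@8:L b1@9:R b4@11:R b3@12:L]
Beat 8 (L): throw ball2 h=7 -> lands@15:R; in-air after throw: [b1@9:R b4@11:R b3@12:L b2@15:R]
Ball 2: thrown@1 h=1 -> first land @2; rethrown@2 h=6 -> second land @8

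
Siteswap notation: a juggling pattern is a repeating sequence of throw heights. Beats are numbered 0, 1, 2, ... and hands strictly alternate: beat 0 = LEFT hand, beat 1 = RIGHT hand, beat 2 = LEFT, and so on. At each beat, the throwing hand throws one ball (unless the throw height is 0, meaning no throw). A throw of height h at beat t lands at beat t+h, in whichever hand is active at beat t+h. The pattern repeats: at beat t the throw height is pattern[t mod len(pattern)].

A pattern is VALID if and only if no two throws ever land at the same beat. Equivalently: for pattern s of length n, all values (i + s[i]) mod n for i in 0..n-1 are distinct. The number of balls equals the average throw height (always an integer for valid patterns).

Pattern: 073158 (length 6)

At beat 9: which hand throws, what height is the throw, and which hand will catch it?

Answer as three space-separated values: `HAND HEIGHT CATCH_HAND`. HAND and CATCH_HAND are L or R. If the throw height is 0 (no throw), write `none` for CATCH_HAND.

Answer: R 1 L

Derivation:
Beat 9: 9 mod 2 = 1, so hand = R
Throw height = pattern[9 mod 6] = pattern[3] = 1
Lands at beat 9+1=10, 10 mod 2 = 0, so catch hand = L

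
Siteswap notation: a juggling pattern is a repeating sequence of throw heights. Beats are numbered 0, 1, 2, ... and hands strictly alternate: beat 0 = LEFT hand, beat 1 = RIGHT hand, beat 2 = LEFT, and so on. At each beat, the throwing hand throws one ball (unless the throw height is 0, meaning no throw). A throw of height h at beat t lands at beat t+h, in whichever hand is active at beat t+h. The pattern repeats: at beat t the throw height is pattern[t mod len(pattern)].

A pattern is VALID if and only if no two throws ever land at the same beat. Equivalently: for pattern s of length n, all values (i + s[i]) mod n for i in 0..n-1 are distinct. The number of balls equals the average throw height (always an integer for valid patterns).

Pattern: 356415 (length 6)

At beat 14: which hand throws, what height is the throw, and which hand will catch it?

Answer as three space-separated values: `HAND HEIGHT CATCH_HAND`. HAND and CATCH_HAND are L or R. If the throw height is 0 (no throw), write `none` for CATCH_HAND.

Answer: L 6 L

Derivation:
Beat 14: 14 mod 2 = 0, so hand = L
Throw height = pattern[14 mod 6] = pattern[2] = 6
Lands at beat 14+6=20, 20 mod 2 = 0, so catch hand = L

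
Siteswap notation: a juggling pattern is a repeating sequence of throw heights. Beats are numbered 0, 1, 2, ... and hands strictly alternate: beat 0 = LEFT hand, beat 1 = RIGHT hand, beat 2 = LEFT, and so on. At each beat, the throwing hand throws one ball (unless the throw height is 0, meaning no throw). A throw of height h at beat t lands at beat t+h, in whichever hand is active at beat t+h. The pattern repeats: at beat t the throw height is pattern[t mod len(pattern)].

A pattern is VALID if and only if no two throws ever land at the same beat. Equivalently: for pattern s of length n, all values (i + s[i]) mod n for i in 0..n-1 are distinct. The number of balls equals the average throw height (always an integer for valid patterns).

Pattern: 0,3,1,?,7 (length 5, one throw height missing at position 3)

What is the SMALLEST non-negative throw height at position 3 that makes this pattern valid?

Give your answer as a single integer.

i=0: (0 + 0) mod 5 = 0
i=1: (1 + 3) mod 5 = 4
i=2: (2 + 1) mod 5 = 3
i=3: s[i]=? (unknown)
i=4: (4 + 7) mod 5 = 1
Known residues: [0, 1, 3, 4]; need a permutation of 0..4, so missing residue r = 2
Need (3 + s) mod 5 = 2; smallest s = (2 - 3) mod 5 = 4

Answer: 4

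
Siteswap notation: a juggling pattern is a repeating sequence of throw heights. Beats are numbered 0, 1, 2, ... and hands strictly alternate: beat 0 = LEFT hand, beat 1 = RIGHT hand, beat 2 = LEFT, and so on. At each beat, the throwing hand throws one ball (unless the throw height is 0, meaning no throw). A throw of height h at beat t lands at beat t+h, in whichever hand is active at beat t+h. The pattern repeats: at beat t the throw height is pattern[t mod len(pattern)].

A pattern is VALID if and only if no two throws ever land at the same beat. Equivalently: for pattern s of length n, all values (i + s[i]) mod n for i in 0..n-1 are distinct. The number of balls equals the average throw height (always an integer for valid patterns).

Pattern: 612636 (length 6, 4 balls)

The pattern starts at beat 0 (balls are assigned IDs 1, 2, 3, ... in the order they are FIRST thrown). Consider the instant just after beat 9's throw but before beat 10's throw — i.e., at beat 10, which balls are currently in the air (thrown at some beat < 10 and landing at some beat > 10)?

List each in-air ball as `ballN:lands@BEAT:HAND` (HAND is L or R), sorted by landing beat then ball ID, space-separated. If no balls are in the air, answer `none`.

Beat 0 (L): throw ball1 h=6 -> lands@6:L; in-air after throw: [b1@6:L]
Beat 1 (R): throw ball2 h=1 -> lands@2:L; in-air after throw: [b2@2:L b1@6:L]
Beat 2 (L): throw ball2 h=2 -> lands@4:L; in-air after throw: [b2@4:L b1@6:L]
Beat 3 (R): throw ball3 h=6 -> lands@9:R; in-air after throw: [b2@4:L b1@6:L b3@9:R]
Beat 4 (L): throw ball2 h=3 -> lands@7:R; in-air after throw: [b1@6:L b2@7:R b3@9:R]
Beat 5 (R): throw ball4 h=6 -> lands@11:R; in-air after throw: [b1@6:L b2@7:R b3@9:R b4@11:R]
Beat 6 (L): throw ball1 h=6 -> lands@12:L; in-air after throw: [b2@7:R b3@9:R b4@11:R b1@12:L]
Beat 7 (R): throw ball2 h=1 -> lands@8:L; in-air after throw: [b2@8:L b3@9:R b4@11:R b1@12:L]
Beat 8 (L): throw ball2 h=2 -> lands@10:L; in-air after throw: [b3@9:R b2@10:L b4@11:R b1@12:L]
Beat 9 (R): throw ball3 h=6 -> lands@15:R; in-air after throw: [b2@10:L b4@11:R b1@12:L b3@15:R]
Beat 10 (L): throw ball2 h=3 -> lands@13:R; in-air after throw: [b4@11:R b1@12:L b2@13:R b3@15:R]

Answer: ball4:lands@11:R ball1:lands@12:L ball3:lands@15:R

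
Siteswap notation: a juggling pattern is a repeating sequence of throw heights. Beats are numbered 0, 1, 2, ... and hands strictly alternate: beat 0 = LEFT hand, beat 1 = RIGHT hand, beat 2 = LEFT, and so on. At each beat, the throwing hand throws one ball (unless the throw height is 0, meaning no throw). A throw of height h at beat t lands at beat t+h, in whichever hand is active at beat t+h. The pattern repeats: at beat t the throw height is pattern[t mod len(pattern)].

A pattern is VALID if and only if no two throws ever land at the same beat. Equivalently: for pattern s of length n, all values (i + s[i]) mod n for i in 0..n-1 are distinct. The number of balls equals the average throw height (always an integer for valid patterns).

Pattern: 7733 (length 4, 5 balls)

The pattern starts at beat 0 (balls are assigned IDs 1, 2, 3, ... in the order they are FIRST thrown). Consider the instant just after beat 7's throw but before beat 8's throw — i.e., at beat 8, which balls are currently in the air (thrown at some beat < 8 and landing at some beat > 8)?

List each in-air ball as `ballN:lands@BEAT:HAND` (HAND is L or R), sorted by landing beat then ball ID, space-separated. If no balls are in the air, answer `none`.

Beat 0 (L): throw ball1 h=7 -> lands@7:R; in-air after throw: [b1@7:R]
Beat 1 (R): throw ball2 h=7 -> lands@8:L; in-air after throw: [b1@7:R b2@8:L]
Beat 2 (L): throw ball3 h=3 -> lands@5:R; in-air after throw: [b3@5:R b1@7:R b2@8:L]
Beat 3 (R): throw ball4 h=3 -> lands@6:L; in-air after throw: [b3@5:R b4@6:L b1@7:R b2@8:L]
Beat 4 (L): throw ball5 h=7 -> lands@11:R; in-air after throw: [b3@5:R b4@6:L b1@7:R b2@8:L b5@11:R]
Beat 5 (R): throw ball3 h=7 -> lands@12:L; in-air after throw: [b4@6:L b1@7:R b2@8:L b5@11:R b3@12:L]
Beat 6 (L): throw ball4 h=3 -> lands@9:R; in-air after throw: [b1@7:R b2@8:L b4@9:R b5@11:R b3@12:L]
Beat 7 (R): throw ball1 h=3 -> lands@10:L; in-air after throw: [b2@8:L b4@9:R b1@10:L b5@11:R b3@12:L]
Beat 8 (L): throw ball2 h=7 -> lands@15:R; in-air after throw: [b4@9:R b1@10:L b5@11:R b3@12:L b2@15:R]

Answer: ball4:lands@9:R ball1:lands@10:L ball5:lands@11:R ball3:lands@12:L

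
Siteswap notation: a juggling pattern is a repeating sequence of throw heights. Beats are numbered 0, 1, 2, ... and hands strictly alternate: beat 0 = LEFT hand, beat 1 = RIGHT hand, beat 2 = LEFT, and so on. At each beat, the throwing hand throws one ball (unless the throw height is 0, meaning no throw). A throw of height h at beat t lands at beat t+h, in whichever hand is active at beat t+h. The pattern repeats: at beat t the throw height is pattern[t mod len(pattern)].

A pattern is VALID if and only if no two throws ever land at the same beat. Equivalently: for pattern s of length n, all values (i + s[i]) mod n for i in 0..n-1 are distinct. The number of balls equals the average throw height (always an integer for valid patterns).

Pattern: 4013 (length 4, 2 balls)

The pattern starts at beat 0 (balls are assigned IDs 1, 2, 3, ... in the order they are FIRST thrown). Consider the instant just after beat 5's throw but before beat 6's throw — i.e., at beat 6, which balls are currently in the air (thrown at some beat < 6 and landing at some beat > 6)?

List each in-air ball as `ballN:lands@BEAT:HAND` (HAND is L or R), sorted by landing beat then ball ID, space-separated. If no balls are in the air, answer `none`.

Answer: ball1:lands@8:L

Derivation:
Beat 0 (L): throw ball1 h=4 -> lands@4:L; in-air after throw: [b1@4:L]
Beat 2 (L): throw ball2 h=1 -> lands@3:R; in-air after throw: [b2@3:R b1@4:L]
Beat 3 (R): throw ball2 h=3 -> lands@6:L; in-air after throw: [b1@4:L b2@6:L]
Beat 4 (L): throw ball1 h=4 -> lands@8:L; in-air after throw: [b2@6:L b1@8:L]
Beat 6 (L): throw ball2 h=1 -> lands@7:R; in-air after throw: [b2@7:R b1@8:L]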